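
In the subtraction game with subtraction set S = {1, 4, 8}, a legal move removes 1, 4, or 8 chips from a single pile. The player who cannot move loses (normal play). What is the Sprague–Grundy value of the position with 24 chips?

G(0) = 0
G(1) = mex{0} = 1
G(2) = mex{1} = 0
G(3) = mex{0} = 1
G(4) = mex{1,0} = 2
G(5) = mex{2,1} = 0
G(6) = mex{0,0} = 1
G(7) = mex{1,1} = 0
G(8) = mex{0,2,0} = 1
G(9) = mex{1,0,1} = 2
G(10) = mex{2,1,0} = 3
G(11) = mex{3,0,1} = 2
G(12) = mex{2,1,2} = 0
G(13) = mex{0,2,0} = 1
G(14) = mex{1,3,1} = 0
G(15) = mex{0,2,0} = 1
G(16) = mex{1,0,1} = 2
G(17) = mex{2,1,2} = 0
G(18) = mex{0,0,3} = 1
G(19) = mex{1,1,2} = 0
G(20) = mex{0,2,0} = 1
G(21) = mex{1,0,1} = 2
G(22) = mex{2,1,0} = 3
G(23) = mex{3,0,1} = 2
G(24) = mex{2,1,2} = 0

0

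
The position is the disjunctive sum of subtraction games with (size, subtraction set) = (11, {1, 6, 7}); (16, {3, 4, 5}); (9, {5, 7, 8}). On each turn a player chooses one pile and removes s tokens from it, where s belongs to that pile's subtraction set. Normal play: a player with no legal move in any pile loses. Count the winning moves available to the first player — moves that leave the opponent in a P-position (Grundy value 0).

1

Pile A, S = {1, 6, 7}:
n :  0  1  2  3  4  5  6  7  8  9 10 11
G :  0  1  0  1  0  1  2  3  2  3  2  3
G_A(11) = 3.
Pile B, S = {3, 4, 5}:
G(0) = 0
G(1) = mex{} = 0
G(2) = mex{} = 0
G(3) = mex{0} = 1
G(4) = mex{0,0} = 1
G(5) = mex{0,0,0} = 1
G(6) = mex{1,0,0} = 2
G(7) = mex{1,1,0} = 2
G(8) = mex{1,1,1} = 0
G(9) = mex{2,1,1} = 0
G(10) = mex{2,2,1} = 0
G(11) = mex{0,2,2} = 1
G(12) = mex{0,0,2} = 1
G(13) = mex{0,0,0} = 1
G(14) = mex{1,0,0} = 2
G(15) = mex{1,1,0} = 2
G(16) = mex{1,1,1} = 0
G_B(16) = 0.
Pile C, S = {5, 7, 8}:
G(0) = 0
G(1) = mex{} = 0
G(2) = mex{} = 0
G(3) = mex{} = 0
G(4) = mex{} = 0
G(5) = mex{0} = 1
G(6) = mex{0} = 1
G(7) = mex{0,0} = 1
G(8) = mex{0,0,0} = 1
G(9) = mex{0,0,0} = 1
G_C(9) = 1.
Combined Grundy value = 3 ⊕ 0 ⊕ 1 = 2.
A winning move leaves total XOR = 0, i.e. changes one component's Grundy value g to g ⊕ X where X is the current total.
Pile A: need g' = 3⊕2 = 1. Options: 11−1→G=2, 11−6→G=1, 11−7→G=0. Hits: 1.
Pile B: need g' = 0⊕2 = 2. Options: 16−3→G=1, 16−4→G=1, 16−5→G=1. Hits: 0.
Pile C: need g' = 1⊕2 = 3. Options: 9−5→G=0, 9−7→G=0, 9−8→G=0. Hits: 0.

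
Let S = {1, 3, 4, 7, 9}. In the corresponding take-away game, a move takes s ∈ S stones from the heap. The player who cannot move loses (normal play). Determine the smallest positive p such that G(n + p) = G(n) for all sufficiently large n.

8

G(0) = 0
G(1) = mex{0} = 1
G(2) = mex{1} = 0
G(3) = mex{0,0} = 1
G(4) = mex{1,1,0} = 2
G(5) = mex{2,0,1} = 3
G(6) = mex{3,1,0} = 2
G(7) = mex{2,2,1,0} = 3
G(8) = mex{3,3,2,1} = 0
G(9) = mex{0,2,3,0,0} = 1
G(10) = mex{1,3,2,1,1} = 0
G(11) = mex{0,0,3,2,0} = 1
G(12) = mex{1,1,0,3,1} = 2
G(13) = mex{2,0,1,2,2} = 3
G(14) = mex{3,1,0,3,3} = 2
G(15) = mex{2,2,1,0,2} = 3
G(16) = mex{3,3,2,1,3} = 0
G(17) = mex{0,2,3,0,0} = 1
G(18) = mex{1,3,2,1,1} = 0
G(n+8) = G(n) holds for n = 0,…,8 (a full window of length max(S) = 9), so the sequence is purely periodic with period 8.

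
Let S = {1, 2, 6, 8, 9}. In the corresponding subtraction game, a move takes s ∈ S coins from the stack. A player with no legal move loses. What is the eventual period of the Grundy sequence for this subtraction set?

n :  0  1  2  3  4  5  6  7  8  9 10 11 12 13 14 15 16 17
G :  0  1  2  0  1  2  3  0  1  2  0  1  2  3  0  1  2  0
G(n+7) = G(n) holds for n = 0,…,8 (a full window of length max(S) = 9), so the sequence is purely periodic with period 7.

7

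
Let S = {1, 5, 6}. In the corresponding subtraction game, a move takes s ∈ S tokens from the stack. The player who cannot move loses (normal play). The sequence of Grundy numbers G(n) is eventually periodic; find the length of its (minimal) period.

11

G(0) = 0
G(1) = mex{0} = 1
G(2) = mex{1} = 0
G(3) = mex{0} = 1
G(4) = mex{1} = 0
G(5) = mex{0,0} = 1
G(6) = mex{1,1,0} = 2
G(7) = mex{2,0,1} = 3
G(8) = mex{3,1,0} = 2
G(9) = mex{2,0,1} = 3
G(10) = mex{3,1,0} = 2
G(11) = mex{2,2,1} = 0
G(12) = mex{0,3,2} = 1
G(13) = mex{1,2,3} = 0
G(14) = mex{0,3,2} = 1
G(15) = mex{1,2,3} = 0
G(16) = mex{0,0,2} = 1
G(17) = mex{1,1,0} = 2
G(18) = mex{2,0,1} = 3
G(19) = mex{3,1,0} = 2
G(20) = mex{2,0,1} = 3
G(21) = mex{3,1,0} = 2
G(22) = mex{2,2,1} = 0
G(23) = mex{0,3,2} = 1
G(n+11) = G(n) holds for n = 0,…,5 (a full window of length max(S) = 6), so the sequence is purely periodic with period 11.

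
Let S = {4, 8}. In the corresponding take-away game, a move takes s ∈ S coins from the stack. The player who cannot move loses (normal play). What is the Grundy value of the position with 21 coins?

2

n :  0  1  2  3  4  5  6  7  8  9 10 11 12 13 14 15 16 17 18 19 20 21
G :  0  0  0  0  1  1  1  1  2  2  2  2  0  0  0  0  1  1  1  1  2  2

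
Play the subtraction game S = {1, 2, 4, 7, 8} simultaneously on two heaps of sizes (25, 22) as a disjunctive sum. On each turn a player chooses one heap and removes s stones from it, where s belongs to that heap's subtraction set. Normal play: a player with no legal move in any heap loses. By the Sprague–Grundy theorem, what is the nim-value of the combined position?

All heaps use S = {1, 2, 4, 7, 8}:
G(0) = 0
G(1) = mex{0} = 1
G(2) = mex{1,0} = 2
G(3) = mex{2,1} = 0
G(4) = mex{0,2,0} = 1
G(5) = mex{1,0,1} = 2
G(6) = mex{2,1,2} = 0
G(7) = mex{0,2,0,0} = 1
G(8) = mex{1,0,1,1,0} = 2
G(9) = mex{2,1,2,2,1} = 0
G(10) = mex{0,2,0,0,2} = 1
G(11) = mex{1,0,1,1,0} = 2
G(12) = mex{2,1,2,2,1} = 0
G(13) = mex{0,2,0,0,2} = 1
G(14) = mex{1,0,1,1,0} = 2
G(15) = mex{2,1,2,2,1} = 0
G(16) = mex{0,2,0,0,2} = 1
G(17) = mex{1,0,1,1,0} = 2
G(18) = mex{2,1,2,2,1} = 0
G(19) = mex{0,2,0,0,2} = 1
G(20) = mex{1,0,1,1,0} = 2
G(21) = mex{2,1,2,2,1} = 0
G(22) = mex{0,2,0,0,2} = 1
G(23) = mex{1,0,1,1,0} = 2
G(24) = mex{2,1,2,2,1} = 0
G(25) = mex{0,2,0,0,2} = 1
Heap A: G(25) = 1.
Heap B: G(22) = 1.
Combined Grundy value = 1 ⊕ 1 = 0.

0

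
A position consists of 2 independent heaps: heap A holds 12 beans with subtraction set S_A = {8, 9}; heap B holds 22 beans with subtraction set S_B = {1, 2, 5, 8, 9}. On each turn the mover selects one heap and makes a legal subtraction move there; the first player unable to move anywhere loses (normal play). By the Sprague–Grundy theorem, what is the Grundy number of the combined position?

Heap A, S = {8, 9}:
G(0) = 0
G(1) = mex{} = 0
G(2) = mex{} = 0
G(3) = mex{} = 0
G(4) = mex{} = 0
G(5) = mex{} = 0
G(6) = mex{} = 0
G(7) = mex{} = 0
G(8) = mex{0} = 1
G(9) = mex{0,0} = 1
G(10) = mex{0,0} = 1
G(11) = mex{0,0} = 1
G(12) = mex{0,0} = 1
G_A(12) = 1.
Heap B, S = {1, 2, 5, 8, 9}:
n :  0  1  2  3  4  5  6  7  8  9 10 11 12 13 14 15 16 17 18 19 20 21 22
G :  0  1  2  0  1  2  0  1  2  3  0  1  2  0  1  2  0  1  2  3  0  1  2
G_B(22) = 2.
Combined Grundy value = 1 ⊕ 2 = 3.

3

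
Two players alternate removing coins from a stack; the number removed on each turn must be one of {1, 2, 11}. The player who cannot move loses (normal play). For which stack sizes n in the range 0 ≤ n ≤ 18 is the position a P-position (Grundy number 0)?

G(0) = 0
G(1) = mex{0} = 1
G(2) = mex{1,0} = 2
G(3) = mex{2,1} = 0
G(4) = mex{0,2} = 1
G(5) = mex{1,0} = 2
G(6) = mex{2,1} = 0
G(7) = mex{0,2} = 1
G(8) = mex{1,0} = 2
G(9) = mex{2,1} = 0
G(10) = mex{0,2} = 1
G(11) = mex{1,0,0} = 2
G(12) = mex{2,1,1} = 0
G(13) = mex{0,2,2} = 1
G(14) = mex{1,0,0} = 2
G(15) = mex{2,1,1} = 0
G(16) = mex{0,2,2} = 1
G(17) = mex{1,0,0} = 2
G(18) = mex{2,1,1} = 0
P-positions are exactly the n with G(n) = 0.

0, 3, 6, 9, 12, 15, 18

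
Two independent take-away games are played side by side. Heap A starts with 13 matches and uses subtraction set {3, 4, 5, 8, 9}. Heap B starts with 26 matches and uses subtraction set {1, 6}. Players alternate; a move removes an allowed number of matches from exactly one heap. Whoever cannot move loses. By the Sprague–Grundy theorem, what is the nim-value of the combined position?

Heap A, S = {3, 4, 5, 8, 9}:
G(0) = 0
G(1) = mex{} = 0
G(2) = mex{} = 0
G(3) = mex{0} = 1
G(4) = mex{0,0} = 1
G(5) = mex{0,0,0} = 1
G(6) = mex{1,0,0} = 2
G(7) = mex{1,1,0} = 2
G(8) = mex{1,1,1,0} = 2
G(9) = mex{2,1,1,0,0} = 3
G(10) = mex{2,2,1,0,0} = 3
G(11) = mex{2,2,2,1,0} = 3
G(12) = mex{3,2,2,1,1} = 0
G(13) = mex{3,3,2,1,1} = 0
G_A(13) = 0.
Heap B, S = {1, 6}:
n :  0  1  2  3  4  5  6  7  8  9 10 11 12 13 14 15 16 17 18 19 20 21 22 23 24 25 26
G :  0  1  0  1  0  1  2  0  1  0  1  0  1  2  0  1  0  1  0  1  2  0  1  0  1  0  1
G_B(26) = 1.
Combined Grundy value = 0 ⊕ 1 = 1.

1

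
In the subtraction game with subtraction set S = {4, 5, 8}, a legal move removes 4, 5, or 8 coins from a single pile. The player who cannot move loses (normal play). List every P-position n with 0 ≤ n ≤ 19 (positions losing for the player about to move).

0, 1, 2, 3, 12, 13, 14, 15

G(0) = 0
G(1) = mex{} = 0
G(2) = mex{} = 0
G(3) = mex{} = 0
G(4) = mex{0} = 1
G(5) = mex{0,0} = 1
G(6) = mex{0,0} = 1
G(7) = mex{0,0} = 1
G(8) = mex{1,0,0} = 2
G(9) = mex{1,1,0} = 2
G(10) = mex{1,1,0} = 2
G(11) = mex{1,1,0} = 2
G(12) = mex{2,1,1} = 0
G(13) = mex{2,2,1} = 0
G(14) = mex{2,2,1} = 0
G(15) = mex{2,2,1} = 0
G(16) = mex{0,2,2} = 1
G(17) = mex{0,0,2} = 1
G(18) = mex{0,0,2} = 1
G(19) = mex{0,0,2} = 1
P-positions are exactly the n with G(n) = 0.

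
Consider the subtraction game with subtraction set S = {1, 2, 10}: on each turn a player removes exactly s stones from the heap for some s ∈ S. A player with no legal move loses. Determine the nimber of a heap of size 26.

2

n :  0  1  2  3  4  5  6  7  8  9 10 11 12 13 14 15 16 17 18 19 20 21 22 23 24 25 26
G :  0  1  2  0  1  2  0  1  2  0  1  2  0  1  2  0  1  2  0  1  2  0  1  2  0  1  2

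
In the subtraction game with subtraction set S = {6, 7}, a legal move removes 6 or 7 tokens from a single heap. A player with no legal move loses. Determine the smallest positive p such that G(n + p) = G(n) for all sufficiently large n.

13

G(0) = 0
G(1) = mex{} = 0
G(2) = mex{} = 0
G(3) = mex{} = 0
G(4) = mex{} = 0
G(5) = mex{} = 0
G(6) = mex{0} = 1
G(7) = mex{0,0} = 1
G(8) = mex{0,0} = 1
G(9) = mex{0,0} = 1
G(10) = mex{0,0} = 1
G(11) = mex{0,0} = 1
G(12) = mex{1,0} = 2
G(13) = mex{1,1} = 0
G(14) = mex{1,1} = 0
G(15) = mex{1,1} = 0
G(16) = mex{1,1} = 0
G(17) = mex{1,1} = 0
G(18) = mex{2,1} = 0
G(19) = mex{0,2} = 1
G(20) = mex{0,0} = 1
G(21) = mex{0,0} = 1
G(22) = mex{0,0} = 1
G(23) = mex{0,0} = 1
G(24) = mex{0,0} = 1
G(25) = mex{1,0} = 2
G(26) = mex{1,1} = 0
G(27) = mex{1,1} = 0
G(n+13) = G(n) holds for n = 0,…,6 (a full window of length max(S) = 7), so the sequence is purely periodic with period 13.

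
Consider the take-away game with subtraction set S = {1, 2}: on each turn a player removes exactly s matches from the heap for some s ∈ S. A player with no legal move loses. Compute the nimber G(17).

G(0) = 0
G(1) = mex{0} = 1
G(2) = mex{1,0} = 2
G(3) = mex{2,1} = 0
G(4) = mex{0,2} = 1
G(5) = mex{1,0} = 2
G(6) = mex{2,1} = 0
G(7) = mex{0,2} = 1
G(8) = mex{1,0} = 2
G(9) = mex{2,1} = 0
G(10) = mex{0,2} = 1
G(11) = mex{1,0} = 2
G(12) = mex{2,1} = 0
G(13) = mex{0,2} = 1
G(14) = mex{1,0} = 2
G(15) = mex{2,1} = 0
G(16) = mex{0,2} = 1
G(17) = mex{1,0} = 2

2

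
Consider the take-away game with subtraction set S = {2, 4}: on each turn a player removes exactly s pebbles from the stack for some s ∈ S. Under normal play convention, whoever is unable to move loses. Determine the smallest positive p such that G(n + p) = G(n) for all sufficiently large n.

6

n :  0  1  2  3  4  5  6  7  8  9 10 11 12 13 14
G :  0  0  1  1  2  2  0  0  1  1  2  2  0  0  1
G(n+6) = G(n) holds for n = 0,…,3 (a full window of length max(S) = 4), so the sequence is purely periodic with period 6.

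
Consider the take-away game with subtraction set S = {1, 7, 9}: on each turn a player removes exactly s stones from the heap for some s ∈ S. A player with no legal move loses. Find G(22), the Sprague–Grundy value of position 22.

n :  0  1  2  3  4  5  6  7  8  9 10 11 12 13 14 15 16 17 18 19 20 21 22
G :  0  1  0  1  0  1  0  1  0  1  0  1  0  1  0  1  0  1  0  1  0  1  0

0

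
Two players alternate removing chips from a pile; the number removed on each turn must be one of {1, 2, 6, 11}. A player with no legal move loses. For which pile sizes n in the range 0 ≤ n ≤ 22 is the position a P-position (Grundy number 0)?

0, 3, 7, 10, 15, 19, 22

n :  0  1  2  3  4  5  6  7  8  9 10 11 12 13 14 15 16 17 18 19 20 21 22
G :  0  1  2  0  1  2  3  0  1  2  0  1  2  3  4  0  1  2  3  0  1  2  0
P-positions are exactly the n with G(n) = 0.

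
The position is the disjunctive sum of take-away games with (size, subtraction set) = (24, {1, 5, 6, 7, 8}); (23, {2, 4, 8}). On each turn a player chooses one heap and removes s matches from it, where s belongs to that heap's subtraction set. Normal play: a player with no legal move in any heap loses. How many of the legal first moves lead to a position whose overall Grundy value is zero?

Heap A, S = {1, 5, 6, 7, 8}:
n :  0  1  2  3  4  5  6  7  8  9 10 11 12 13 14 15 16 17 18 19 20 21 22 23 24
G :  0  1  0  1  0  1  2  3  2  3  2  3  4  0  1  0  1  0  1  2  3  2  3  2  3
G_A(24) = 3.
Heap B, S = {2, 4, 8}:
G(0) = 0
G(1) = mex{} = 0
G(2) = mex{0} = 1
G(3) = mex{0} = 1
G(4) = mex{1,0} = 2
G(5) = mex{1,0} = 2
G(6) = mex{2,1} = 0
G(7) = mex{2,1} = 0
G(8) = mex{0,2,0} = 1
G(9) = mex{0,2,0} = 1
G(10) = mex{1,0,1} = 2
G(11) = mex{1,0,1} = 2
G(12) = mex{2,1,2} = 0
G(13) = mex{2,1,2} = 0
G(14) = mex{0,2,0} = 1
G(15) = mex{0,2,0} = 1
G(16) = mex{1,0,1} = 2
G(17) = mex{1,0,1} = 2
G(18) = mex{2,1,2} = 0
G(19) = mex{2,1,2} = 0
G(20) = mex{0,2,0} = 1
G(21) = mex{0,2,0} = 1
G(22) = mex{1,0,1} = 2
G(23) = mex{1,0,1} = 2
G_B(23) = 2.
Combined Grundy value = 3 ⊕ 2 = 1.
A winning move leaves total XOR = 0, i.e. changes one component's Grundy value g to g ⊕ X where X is the current total.
Heap A: need g' = 3⊕1 = 2. Options: 24−1→G=2, 24−5→G=2, 24−6→G=1, 24−7→G=0, 24−8→G=1. Hits: 2.
Heap B: need g' = 2⊕1 = 3. Options: 23−2→G=1, 23−4→G=0, 23−8→G=1. Hits: 0.

2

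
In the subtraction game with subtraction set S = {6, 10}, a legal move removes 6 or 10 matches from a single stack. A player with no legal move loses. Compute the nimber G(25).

n :  0  1  2  3  4  5  6  7  8  9 10 11 12 13 14 15 16 17 18 19 20 21 22 23 24 25
G :  0  0  0  0  0  0  1  1  1  1  1  1  2  2  2  2  0  0  0  0  0  0  1  1  1  1

1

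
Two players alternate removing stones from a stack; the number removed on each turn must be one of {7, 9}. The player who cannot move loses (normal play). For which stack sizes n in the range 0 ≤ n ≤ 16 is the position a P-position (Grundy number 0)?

0, 1, 2, 3, 4, 5, 6, 16

G(0) = 0
G(1) = mex{} = 0
G(2) = mex{} = 0
G(3) = mex{} = 0
G(4) = mex{} = 0
G(5) = mex{} = 0
G(6) = mex{} = 0
G(7) = mex{0} = 1
G(8) = mex{0} = 1
G(9) = mex{0,0} = 1
G(10) = mex{0,0} = 1
G(11) = mex{0,0} = 1
G(12) = mex{0,0} = 1
G(13) = mex{0,0} = 1
G(14) = mex{1,0} = 2
G(15) = mex{1,0} = 2
G(16) = mex{1,1} = 0
P-positions are exactly the n with G(n) = 0.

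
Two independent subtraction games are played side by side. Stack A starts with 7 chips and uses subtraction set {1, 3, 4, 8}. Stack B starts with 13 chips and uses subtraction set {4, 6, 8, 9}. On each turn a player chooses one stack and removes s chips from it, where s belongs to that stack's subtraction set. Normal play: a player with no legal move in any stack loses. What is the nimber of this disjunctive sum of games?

0

Stack A, S = {1, 3, 4, 8}:
n : 0 1 2 3 4 5 6 7
G : 0 1 0 1 2 3 2 0
G_A(7) = 0.
Stack B, S = {4, 6, 8, 9}:
n :  0  1  2  3  4  5  6  7  8  9 10 11 12 13
G :  0  0  0  0  1  1  1  1  2  2  2  2  3  0
G_B(13) = 0.
Combined Grundy value = 0 ⊕ 0 = 0.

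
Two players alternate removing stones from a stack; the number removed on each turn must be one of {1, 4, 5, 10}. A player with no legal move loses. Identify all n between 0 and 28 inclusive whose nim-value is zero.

G(0) = 0
G(1) = mex{0} = 1
G(2) = mex{1} = 0
G(3) = mex{0} = 1
G(4) = mex{1,0} = 2
G(5) = mex{2,1,0} = 3
G(6) = mex{3,0,1} = 2
G(7) = mex{2,1,0} = 3
G(8) = mex{3,2,1} = 0
G(9) = mex{0,3,2} = 1
G(10) = mex{1,2,3,0} = 4
G(11) = mex{4,3,2,1} = 0
G(12) = mex{0,0,3,0} = 1
G(13) = mex{1,1,0,1} = 2
G(14) = mex{2,4,1,2} = 0
G(15) = mex{0,0,4,3} = 1
G(16) = mex{1,1,0,2} = 3
G(17) = mex{3,2,1,3} = 0
G(18) = mex{0,0,2,0} = 1
G(19) = mex{1,1,0,1} = 2
G(20) = mex{2,3,1,4} = 0
G(21) = mex{0,0,3,0} = 1
G(22) = mex{1,1,0,1} = 2
G(23) = mex{2,2,1,2} = 0
G(24) = mex{0,0,2,0} = 1
G(25) = mex{1,1,0,1} = 2
G(26) = mex{2,2,1,3} = 0
G(27) = mex{0,0,2,0} = 1
G(28) = mex{1,1,0,1} = 2
P-positions are exactly the n with G(n) = 0.

0, 2, 8, 11, 14, 17, 20, 23, 26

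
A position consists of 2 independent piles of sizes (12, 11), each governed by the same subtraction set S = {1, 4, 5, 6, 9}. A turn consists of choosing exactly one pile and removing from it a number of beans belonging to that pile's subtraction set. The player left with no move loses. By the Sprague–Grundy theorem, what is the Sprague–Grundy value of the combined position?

1

All piles use S = {1, 4, 5, 6, 9}:
n :  0  1  2  3  4  5  6  7  8  9 10 11 12
G :  0  1  0  1  2  3  2  3  4  5  0  1  0
Pile A: G(12) = 0.
Pile B: G(11) = 1.
Combined Grundy value = 0 ⊕ 1 = 1.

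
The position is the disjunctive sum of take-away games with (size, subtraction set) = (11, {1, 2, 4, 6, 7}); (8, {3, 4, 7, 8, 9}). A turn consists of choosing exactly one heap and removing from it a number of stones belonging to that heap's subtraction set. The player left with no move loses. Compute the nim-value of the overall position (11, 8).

2

Heap A, S = {1, 2, 4, 6, 7}:
G(0) = 0
G(1) = mex{0} = 1
G(2) = mex{1,0} = 2
G(3) = mex{2,1} = 0
G(4) = mex{0,2,0} = 1
G(5) = mex{1,0,1} = 2
G(6) = mex{2,1,2,0} = 3
G(7) = mex{3,2,0,1,0} = 4
G(8) = mex{4,3,1,2,1} = 0
G(9) = mex{0,4,2,0,2} = 1
G(10) = mex{1,0,3,1,0} = 2
G(11) = mex{2,1,4,2,1} = 0
G_A(11) = 0.
Heap B, S = {3, 4, 7, 8, 9}:
n : 0 1 2 3 4 5 6 7 8
G : 0 0 0 1 1 1 2 2 2
G_B(8) = 2.
Combined Grundy value = 0 ⊕ 2 = 2.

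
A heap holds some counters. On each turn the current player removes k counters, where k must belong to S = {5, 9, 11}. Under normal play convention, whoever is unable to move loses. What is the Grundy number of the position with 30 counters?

2

G(0) = 0
G(1) = mex{} = 0
G(2) = mex{} = 0
G(3) = mex{} = 0
G(4) = mex{} = 0
G(5) = mex{0} = 1
G(6) = mex{0} = 1
G(7) = mex{0} = 1
G(8) = mex{0} = 1
G(9) = mex{0,0} = 1
G(10) = mex{1,0} = 2
G(11) = mex{1,0,0} = 2
G(12) = mex{1,0,0} = 2
G(13) = mex{1,0,0} = 2
G(14) = mex{1,1,0} = 2
G(15) = mex{2,1,0} = 3
G(16) = mex{2,1,1} = 0
G(17) = mex{2,1,1} = 0
G(18) = mex{2,1,1} = 0
G(19) = mex{2,2,1} = 0
G(20) = mex{3,2,1} = 0
G(21) = mex{0,2,2} = 1
G(22) = mex{0,2,2} = 1
G(23) = mex{0,2,2} = 1
G(24) = mex{0,3,2} = 1
G(25) = mex{0,0,2} = 1
G(26) = mex{1,0,3} = 2
G(27) = mex{1,0,0} = 2
G(28) = mex{1,0,0} = 2
G(29) = mex{1,0,0} = 2
G(30) = mex{1,1,0} = 2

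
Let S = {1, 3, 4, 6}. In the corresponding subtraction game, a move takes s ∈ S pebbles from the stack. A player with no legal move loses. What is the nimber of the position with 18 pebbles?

2

n :  0  1  2  3  4  5  6  7  8  9 10 11 12 13 14 15 16 17 18
G :  0  1  0  1  2  3  2  0  1  0  1  2  3  2  0  1  0  1  2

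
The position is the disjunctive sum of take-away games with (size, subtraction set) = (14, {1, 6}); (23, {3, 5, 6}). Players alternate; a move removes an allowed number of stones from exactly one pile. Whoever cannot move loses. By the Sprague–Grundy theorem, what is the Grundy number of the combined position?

1

Pile A, S = {1, 6}:
G(0) = 0
G(1) = mex{0} = 1
G(2) = mex{1} = 0
G(3) = mex{0} = 1
G(4) = mex{1} = 0
G(5) = mex{0} = 1
G(6) = mex{1,0} = 2
G(7) = mex{2,1} = 0
G(8) = mex{0,0} = 1
G(9) = mex{1,1} = 0
G(10) = mex{0,0} = 1
G(11) = mex{1,1} = 0
G(12) = mex{0,2} = 1
G(13) = mex{1,0} = 2
G(14) = mex{2,1} = 0
G_A(14) = 0.
Pile B, S = {3, 5, 6}:
G(0) = 0
G(1) = mex{} = 0
G(2) = mex{} = 0
G(3) = mex{0} = 1
G(4) = mex{0} = 1
G(5) = mex{0,0} = 1
G(6) = mex{1,0,0} = 2
G(7) = mex{1,0,0} = 2
G(8) = mex{1,1,0} = 2
G(9) = mex{2,1,1} = 0
G(10) = mex{2,1,1} = 0
G(11) = mex{2,2,1} = 0
G(12) = mex{0,2,2} = 1
G(13) = mex{0,2,2} = 1
G(14) = mex{0,0,2} = 1
G(15) = mex{1,0,0} = 2
G(16) = mex{1,0,0} = 2
G(17) = mex{1,1,0} = 2
G(18) = mex{2,1,1} = 0
G(19) = mex{2,1,1} = 0
G(20) = mex{2,2,1} = 0
G(21) = mex{0,2,2} = 1
G(22) = mex{0,2,2} = 1
G(23) = mex{0,0,2} = 1
G_B(23) = 1.
Combined Grundy value = 0 ⊕ 1 = 1.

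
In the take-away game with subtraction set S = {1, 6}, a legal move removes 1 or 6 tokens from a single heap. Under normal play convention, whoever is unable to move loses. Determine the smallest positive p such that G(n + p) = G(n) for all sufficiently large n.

n :  0  1  2  3  4  5  6  7  8  9 10 11 12 13 14 15
G :  0  1  0  1  0  1  2  0  1  0  1  0  1  2  0  1
G(n+7) = G(n) holds for n = 0,…,5 (a full window of length max(S) = 6), so the sequence is purely periodic with period 7.

7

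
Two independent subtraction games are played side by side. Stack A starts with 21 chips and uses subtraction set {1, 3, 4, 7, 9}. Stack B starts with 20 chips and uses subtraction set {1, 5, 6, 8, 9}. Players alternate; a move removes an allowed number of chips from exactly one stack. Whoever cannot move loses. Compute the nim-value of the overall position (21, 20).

Stack A, S = {1, 3, 4, 7, 9}:
G(0) = 0
G(1) = mex{0} = 1
G(2) = mex{1} = 0
G(3) = mex{0,0} = 1
G(4) = mex{1,1,0} = 2
G(5) = mex{2,0,1} = 3
G(6) = mex{3,1,0} = 2
G(7) = mex{2,2,1,0} = 3
G(8) = mex{3,3,2,1} = 0
G(9) = mex{0,2,3,0,0} = 1
G(10) = mex{1,3,2,1,1} = 0
G(11) = mex{0,0,3,2,0} = 1
G(12) = mex{1,1,0,3,1} = 2
G(13) = mex{2,0,1,2,2} = 3
G(14) = mex{3,1,0,3,3} = 2
G(15) = mex{2,2,1,0,2} = 3
G(16) = mex{3,3,2,1,3} = 0
G(17) = mex{0,2,3,0,0} = 1
G(18) = mex{1,3,2,1,1} = 0
G(19) = mex{0,0,3,2,0} = 1
G(20) = mex{1,1,0,3,1} = 2
G(21) = mex{2,0,1,2,2} = 3
G_A(21) = 3.
Stack B, S = {1, 5, 6, 8, 9}:
G(0) = 0
G(1) = mex{0} = 1
G(2) = mex{1} = 0
G(3) = mex{0} = 1
G(4) = mex{1} = 0
G(5) = mex{0,0} = 1
G(6) = mex{1,1,0} = 2
G(7) = mex{2,0,1} = 3
G(8) = mex{3,1,0,0} = 2
G(9) = mex{2,0,1,1,0} = 3
G(10) = mex{3,1,0,0,1} = 2
G(11) = mex{2,2,1,1,0} = 3
G(12) = mex{3,3,2,0,1} = 4
G(13) = mex{4,2,3,1,0} = 5
G(14) = mex{5,3,2,2,1} = 0
G(15) = mex{0,2,3,3,2} = 1
G(16) = mex{1,3,2,2,3} = 0
G(17) = mex{0,4,3,3,2} = 1
G(18) = mex{1,5,4,2,3} = 0
G(19) = mex{0,0,5,3,2} = 1
G(20) = mex{1,1,0,4,3} = 2
G_B(20) = 2.
Combined Grundy value = 3 ⊕ 2 = 1.

1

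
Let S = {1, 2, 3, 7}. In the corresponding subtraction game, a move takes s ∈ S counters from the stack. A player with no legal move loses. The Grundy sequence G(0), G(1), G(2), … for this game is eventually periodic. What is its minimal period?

G(0) = 0
G(1) = mex{0} = 1
G(2) = mex{1,0} = 2
G(3) = mex{2,1,0} = 3
G(4) = mex{3,2,1} = 0
G(5) = mex{0,3,2} = 1
G(6) = mex{1,0,3} = 2
G(7) = mex{2,1,0,0} = 3
G(8) = mex{3,2,1,1} = 0
G(9) = mex{0,3,2,2} = 1
G(10) = mex{1,0,3,3} = 2
G(11) = mex{2,1,0,0} = 3
G(12) = mex{3,2,1,1} = 0
G(13) = mex{0,3,2,2} = 1
G(14) = mex{1,0,3,3} = 2
G(n+4) = G(n) holds for n = 0,…,6 (a full window of length max(S) = 7), so the sequence is purely periodic with period 4.

4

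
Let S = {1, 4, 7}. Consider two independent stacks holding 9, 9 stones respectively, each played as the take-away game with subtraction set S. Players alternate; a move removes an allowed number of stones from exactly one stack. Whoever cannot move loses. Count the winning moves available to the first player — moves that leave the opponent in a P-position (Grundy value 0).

0

All stacks use S = {1, 4, 7}:
n : 0 1 2 3 4 5 6 7 8 9
G : 0 1 0 1 2 0 1 2 0 1
Stack A: G(9) = 1.
Stack B: G(9) = 1.
Combined Grundy value = 1 ⊕ 1 = 0.
A winning move leaves total XOR = 0, i.e. changes one component's Grundy value g to g ⊕ X where X is the current total.
Stack A: target g' = 1⊕0 = 1, but every legal move changes the Grundy value (mex property), so 0 moves.
Stack B: target g' = 1⊕0 = 1, but every legal move changes the Grundy value (mex property), so 0 moves.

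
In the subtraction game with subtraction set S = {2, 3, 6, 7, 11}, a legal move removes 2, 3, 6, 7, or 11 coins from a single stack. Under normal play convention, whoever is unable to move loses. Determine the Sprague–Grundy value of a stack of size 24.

n :  0  1  2  3  4  5  6  7  8  9 10 11 12 13 14 15 16 17 18 19 20 21 22 23 24
G :  0  0  1  1  2  0  3  1  2  0  0  1  1  2  0  3  1  2  0  0  1  1  2  0  3

3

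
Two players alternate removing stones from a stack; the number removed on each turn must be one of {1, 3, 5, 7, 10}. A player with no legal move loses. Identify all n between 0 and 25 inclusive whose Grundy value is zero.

n :  0  1  2  3  4  5  6  7  8  9 10 11 12 13 14 15 16 17 18 19 20 21 22 23 24 25
G :  0  1  0  1  0  1  0  1  0  1  2  3  2  3  2  3  2  0  1  0  1  0  1  0  1  0
P-positions are exactly the n with G(n) = 0.

0, 2, 4, 6, 8, 17, 19, 21, 23, 25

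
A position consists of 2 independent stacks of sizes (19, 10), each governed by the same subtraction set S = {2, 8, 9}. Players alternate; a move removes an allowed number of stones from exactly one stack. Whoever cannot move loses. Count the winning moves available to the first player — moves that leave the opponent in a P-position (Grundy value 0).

All stacks use S = {2, 8, 9}:
G(0) = 0
G(1) = mex{} = 0
G(2) = mex{0} = 1
G(3) = mex{0} = 1
G(4) = mex{1} = 0
G(5) = mex{1} = 0
G(6) = mex{0} = 1
G(7) = mex{0} = 1
G(8) = mex{1,0} = 2
G(9) = mex{1,0,0} = 2
G(10) = mex{2,1,0} = 3
G(11) = mex{2,1,1} = 0
G(12) = mex{3,0,1} = 2
G(13) = mex{0,0,0} = 1
G(14) = mex{2,1,0} = 3
G(15) = mex{1,1,1} = 0
G(16) = mex{3,2,1} = 0
G(17) = mex{0,2,2} = 1
G(18) = mex{0,3,2} = 1
G(19) = mex{1,0,3} = 2
Stack A: G(19) = 2.
Stack B: G(10) = 3.
Combined Grundy value = 2 ⊕ 3 = 1.
A winning move leaves total XOR = 0, i.e. changes one component's Grundy value g to g ⊕ X where X is the current total.
Stack A: need g' = 2⊕1 = 3. Options: 19−2→G=1, 19−8→G=0, 19−9→G=3. Hits: 1.
Stack B: need g' = 3⊕1 = 2. Options: 10−2→G=2, 10−8→G=1, 10−9→G=0. Hits: 1.

2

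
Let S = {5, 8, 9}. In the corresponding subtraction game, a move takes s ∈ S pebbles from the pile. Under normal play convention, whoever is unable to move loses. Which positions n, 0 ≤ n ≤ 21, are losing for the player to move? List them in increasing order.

0, 1, 2, 3, 4, 14, 15, 16, 17, 18

n :  0  1  2  3  4  5  6  7  8  9 10 11 12 13 14 15 16 17 18 19 20 21
G :  0  0  0  0  0  1  1  1  1  1  2  2  2  2  0  0  0  0  0  1  1  1
P-positions are exactly the n with G(n) = 0.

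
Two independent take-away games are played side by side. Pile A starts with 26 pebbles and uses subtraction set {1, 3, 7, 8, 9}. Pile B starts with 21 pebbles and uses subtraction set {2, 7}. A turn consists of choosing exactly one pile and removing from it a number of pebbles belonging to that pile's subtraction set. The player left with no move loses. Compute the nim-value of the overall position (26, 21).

3

Pile A, S = {1, 3, 7, 8, 9}:
G(0) = 0
G(1) = mex{0} = 1
G(2) = mex{1} = 0
G(3) = mex{0,0} = 1
G(4) = mex{1,1} = 0
G(5) = mex{0,0} = 1
G(6) = mex{1,1} = 0
G(7) = mex{0,0,0} = 1
G(8) = mex{1,1,1,0} = 2
G(9) = mex{2,0,0,1,0} = 3
G(10) = mex{3,1,1,0,1} = 2
G(11) = mex{2,2,0,1,0} = 3
G(12) = mex{3,3,1,0,1} = 2
G(13) = mex{2,2,0,1,0} = 3
G(14) = mex{3,3,1,0,1} = 2
G(15) = mex{2,2,2,1,0} = 3
G(16) = mex{3,3,3,2,1} = 0
G(17) = mex{0,2,2,3,2} = 1
G(18) = mex{1,3,3,2,3} = 0
G(19) = mex{0,0,2,3,2} = 1
G(20) = mex{1,1,3,2,3} = 0
G(21) = mex{0,0,2,3,2} = 1
G(22) = mex{1,1,3,2,3} = 0
G(23) = mex{0,0,0,3,2} = 1
G(24) = mex{1,1,1,0,3} = 2
G(25) = mex{2,0,0,1,0} = 3
G(26) = mex{3,1,1,0,1} = 2
G_A(26) = 2.
Pile B, S = {2, 7}:
n :  0  1  2  3  4  5  6  7  8  9 10 11 12 13 14 15 16 17 18 19 20 21
G :  0  0  1  1  0  0  1  1  2  0  0  1  1  0  0  1  1  2  0  0  1  1
G_B(21) = 1.
Combined Grundy value = 2 ⊕ 1 = 3.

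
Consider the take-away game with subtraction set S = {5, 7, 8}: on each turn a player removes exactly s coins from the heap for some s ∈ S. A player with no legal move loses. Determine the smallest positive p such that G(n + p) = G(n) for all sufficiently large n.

G(0) = 0
G(1) = mex{} = 0
G(2) = mex{} = 0
G(3) = mex{} = 0
G(4) = mex{} = 0
G(5) = mex{0} = 1
G(6) = mex{0} = 1
G(7) = mex{0,0} = 1
G(8) = mex{0,0,0} = 1
G(9) = mex{0,0,0} = 1
G(10) = mex{1,0,0} = 2
G(11) = mex{1,0,0} = 2
G(12) = mex{1,1,0} = 2
G(13) = mex{1,1,1} = 0
G(14) = mex{1,1,1} = 0
G(15) = mex{2,1,1} = 0
G(16) = mex{2,1,1} = 0
G(17) = mex{2,2,1} = 0
G(18) = mex{0,2,2} = 1
G(19) = mex{0,2,2} = 1
G(20) = mex{0,0,2} = 1
G(21) = mex{0,0,0} = 1
G(22) = mex{0,0,0} = 1
G(23) = mex{1,0,0} = 2
G(24) = mex{1,0,0} = 2
G(25) = mex{1,1,0} = 2
G(26) = mex{1,1,1} = 0
G(27) = mex{1,1,1} = 0
G(n+13) = G(n) holds for n = 0,…,7 (a full window of length max(S) = 8), so the sequence is purely periodic with period 13.

13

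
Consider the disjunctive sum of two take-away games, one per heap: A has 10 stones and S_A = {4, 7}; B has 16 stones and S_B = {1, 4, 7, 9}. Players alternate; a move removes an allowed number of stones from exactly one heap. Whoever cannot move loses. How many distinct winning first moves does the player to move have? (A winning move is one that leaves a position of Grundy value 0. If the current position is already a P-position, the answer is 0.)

Heap A, S = {4, 7}:
n :  0  1  2  3  4  5  6  7  8  9 10
G :  0  0  0  0  1  1  1  1  2  2  2
G_A(10) = 2.
Heap B, S = {1, 4, 7, 9}:
G(0) = 0
G(1) = mex{0} = 1
G(2) = mex{1} = 0
G(3) = mex{0} = 1
G(4) = mex{1,0} = 2
G(5) = mex{2,1} = 0
G(6) = mex{0,0} = 1
G(7) = mex{1,1,0} = 2
G(8) = mex{2,2,1} = 0
G(9) = mex{0,0,0,0} = 1
G(10) = mex{1,1,1,1} = 0
G(11) = mex{0,2,2,0} = 1
G(12) = mex{1,0,0,1} = 2
G(13) = mex{2,1,1,2} = 0
G(14) = mex{0,0,2,0} = 1
G(15) = mex{1,1,0,1} = 2
G(16) = mex{2,2,1,2} = 0
G_B(16) = 0.
Combined Grundy value = 2 ⊕ 0 = 2.
A winning move leaves total XOR = 0, i.e. changes one component's Grundy value g to g ⊕ X where X is the current total.
Heap A: need g' = 2⊕2 = 0. Options: 10−4→G=1, 10−7→G=0. Hits: 1.
Heap B: need g' = 0⊕2 = 2. Options: 16−1→G=2, 16−4→G=2, 16−7→G=1, 16−9→G=2. Hits: 3.

4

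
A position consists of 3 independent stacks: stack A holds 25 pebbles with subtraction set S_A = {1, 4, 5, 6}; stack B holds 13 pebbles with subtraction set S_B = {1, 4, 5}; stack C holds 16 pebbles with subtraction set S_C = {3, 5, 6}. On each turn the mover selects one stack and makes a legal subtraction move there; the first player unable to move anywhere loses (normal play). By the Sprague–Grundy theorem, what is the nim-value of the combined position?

Stack A, S = {1, 4, 5, 6}:
G(0) = 0
G(1) = mex{0} = 1
G(2) = mex{1} = 0
G(3) = mex{0} = 1
G(4) = mex{1,0} = 2
G(5) = mex{2,1,0} = 3
G(6) = mex{3,0,1,0} = 2
G(7) = mex{2,1,0,1} = 3
G(8) = mex{3,2,1,0} = 4
G(9) = mex{4,3,2,1} = 0
G(10) = mex{0,2,3,2} = 1
G(11) = mex{1,3,2,3} = 0
G(12) = mex{0,4,3,2} = 1
G(13) = mex{1,0,4,3} = 2
G(14) = mex{2,1,0,4} = 3
G(15) = mex{3,0,1,0} = 2
G(16) = mex{2,1,0,1} = 3
G(17) = mex{3,2,1,0} = 4
G(18) = mex{4,3,2,1} = 0
G(19) = mex{0,2,3,2} = 1
G(20) = mex{1,3,2,3} = 0
G(21) = mex{0,4,3,2} = 1
G(22) = mex{1,0,4,3} = 2
G(23) = mex{2,1,0,4} = 3
G(24) = mex{3,0,1,0} = 2
G(25) = mex{2,1,0,1} = 3
G_A(25) = 3.
Stack B, S = {1, 4, 5}:
G(0) = 0
G(1) = mex{0} = 1
G(2) = mex{1} = 0
G(3) = mex{0} = 1
G(4) = mex{1,0} = 2
G(5) = mex{2,1,0} = 3
G(6) = mex{3,0,1} = 2
G(7) = mex{2,1,0} = 3
G(8) = mex{3,2,1} = 0
G(9) = mex{0,3,2} = 1
G(10) = mex{1,2,3} = 0
G(11) = mex{0,3,2} = 1
G(12) = mex{1,0,3} = 2
G(13) = mex{2,1,0} = 3
G_B(13) = 3.
Stack C, S = {3, 5, 6}:
G(0) = 0
G(1) = mex{} = 0
G(2) = mex{} = 0
G(3) = mex{0} = 1
G(4) = mex{0} = 1
G(5) = mex{0,0} = 1
G(6) = mex{1,0,0} = 2
G(7) = mex{1,0,0} = 2
G(8) = mex{1,1,0} = 2
G(9) = mex{2,1,1} = 0
G(10) = mex{2,1,1} = 0
G(11) = mex{2,2,1} = 0
G(12) = mex{0,2,2} = 1
G(13) = mex{0,2,2} = 1
G(14) = mex{0,0,2} = 1
G(15) = mex{1,0,0} = 2
G(16) = mex{1,0,0} = 2
G_C(16) = 2.
Combined Grundy value = 3 ⊕ 3 ⊕ 2 = 2.

2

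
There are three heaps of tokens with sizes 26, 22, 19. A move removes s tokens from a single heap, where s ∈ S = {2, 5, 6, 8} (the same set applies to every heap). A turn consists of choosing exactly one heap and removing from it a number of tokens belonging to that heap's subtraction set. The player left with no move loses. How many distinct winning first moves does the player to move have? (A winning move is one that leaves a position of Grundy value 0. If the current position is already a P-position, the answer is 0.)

4

All heaps use S = {2, 5, 6, 8}:
n :  0  1  2  3  4  5  6  7  8  9 10 11 12 13 14 15 16 17 18 19 20 21 22 23 24 25 26
G :  0  0  1  1  0  2  1  3  2  2  3  0  2  1  0  0  1  1  0  2  1  3  2  2  3  0  2
Heap A: G(26) = 2.
Heap B: G(22) = 2.
Heap C: G(19) = 2.
Combined Grundy value = 2 ⊕ 2 ⊕ 2 = 2.
A winning move leaves total XOR = 0, i.e. changes one component's Grundy value g to g ⊕ X where X is the current total.
Heap A: need g' = 2⊕2 = 0. Options: 26−2→G=3, 26−5→G=3, 26−6→G=1, 26−8→G=0. Hits: 1.
Heap B: need g' = 2⊕2 = 0. Options: 22−2→G=1, 22−5→G=1, 22−6→G=1, 22−8→G=0. Hits: 1.
Heap C: need g' = 2⊕2 = 0. Options: 19−2→G=1, 19−5→G=0, 19−6→G=1, 19−8→G=0. Hits: 2.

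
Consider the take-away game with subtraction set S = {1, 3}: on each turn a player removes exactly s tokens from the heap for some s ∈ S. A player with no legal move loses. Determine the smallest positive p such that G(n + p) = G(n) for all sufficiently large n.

2

G(0) = 0
G(1) = mex{0} = 1
G(2) = mex{1} = 0
G(3) = mex{0,0} = 1
G(4) = mex{1,1} = 0
G(5) = mex{0,0} = 1
G(6) = mex{1,1} = 0
G(7) = mex{0,0} = 1
G(8) = mex{1,1} = 0
G(9) = mex{0,0} = 1
G(10) = mex{1,1} = 0
G(11) = mex{0,0} = 1
G(12) = mex{1,1} = 0
G(13) = mex{0,0} = 1
G(14) = mex{1,1} = 0
G(n+2) = G(n) holds for n = 0,…,2 (a full window of length max(S) = 3), so the sequence is purely periodic with period 2.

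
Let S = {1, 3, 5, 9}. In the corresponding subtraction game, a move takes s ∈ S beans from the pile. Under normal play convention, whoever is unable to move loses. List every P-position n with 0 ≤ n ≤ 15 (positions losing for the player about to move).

0, 2, 4, 6, 8, 10, 12, 14

n :  0  1  2  3  4  5  6  7  8  9 10 11 12 13 14 15
G :  0  1  0  1  0  1  0  1  0  1  0  1  0  1  0  1
P-positions are exactly the n with G(n) = 0.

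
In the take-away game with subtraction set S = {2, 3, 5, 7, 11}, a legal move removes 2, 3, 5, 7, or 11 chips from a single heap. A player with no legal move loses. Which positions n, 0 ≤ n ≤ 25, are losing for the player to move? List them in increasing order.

G(0) = 0
G(1) = mex{} = 0
G(2) = mex{0} = 1
G(3) = mex{0,0} = 1
G(4) = mex{1,0} = 2
G(5) = mex{1,1,0} = 2
G(6) = mex{2,1,0} = 3
G(7) = mex{2,2,1,0} = 3
G(8) = mex{3,2,1,0} = 4
G(9) = mex{3,3,2,1} = 0
G(10) = mex{4,3,2,1} = 0
G(11) = mex{0,4,3,2,0} = 1
G(12) = mex{0,0,3,2,0} = 1
G(13) = mex{1,0,4,3,1} = 2
G(14) = mex{1,1,0,3,1} = 2
G(15) = mex{2,1,0,4,2} = 3
G(16) = mex{2,2,1,0,2} = 3
G(17) = mex{3,2,1,0,3} = 4
G(18) = mex{3,3,2,1,3} = 0
G(19) = mex{4,3,2,1,4} = 0
G(20) = mex{0,4,3,2,0} = 1
G(21) = mex{0,0,3,2,0} = 1
G(22) = mex{1,0,4,3,1} = 2
G(23) = mex{1,1,0,3,1} = 2
G(24) = mex{2,1,0,4,2} = 3
G(25) = mex{2,2,1,0,2} = 3
P-positions are exactly the n with G(n) = 0.

0, 1, 9, 10, 18, 19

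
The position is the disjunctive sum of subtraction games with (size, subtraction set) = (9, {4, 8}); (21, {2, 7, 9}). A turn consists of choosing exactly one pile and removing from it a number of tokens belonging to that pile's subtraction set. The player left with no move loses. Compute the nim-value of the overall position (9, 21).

3

Pile A, S = {4, 8}:
G(0) = 0
G(1) = mex{} = 0
G(2) = mex{} = 0
G(3) = mex{} = 0
G(4) = mex{0} = 1
G(5) = mex{0} = 1
G(6) = mex{0} = 1
G(7) = mex{0} = 1
G(8) = mex{1,0} = 2
G(9) = mex{1,0} = 2
G_A(9) = 2.
Pile B, S = {2, 7, 9}:
G(0) = 0
G(1) = mex{} = 0
G(2) = mex{0} = 1
G(3) = mex{0} = 1
G(4) = mex{1} = 0
G(5) = mex{1} = 0
G(6) = mex{0} = 1
G(7) = mex{0,0} = 1
G(8) = mex{1,0} = 2
G(9) = mex{1,1,0} = 2
G(10) = mex{2,1,0} = 3
G(11) = mex{2,0,1} = 3
G(12) = mex{3,0,1} = 2
G(13) = mex{3,1,0} = 2
G(14) = mex{2,1,0} = 3
G(15) = mex{2,2,1} = 0
G(16) = mex{3,2,1} = 0
G(17) = mex{0,3,2} = 1
G(18) = mex{0,3,2} = 1
G(19) = mex{1,2,3} = 0
G(20) = mex{1,2,3} = 0
G(21) = mex{0,3,2} = 1
G_B(21) = 1.
Combined Grundy value = 2 ⊕ 1 = 3.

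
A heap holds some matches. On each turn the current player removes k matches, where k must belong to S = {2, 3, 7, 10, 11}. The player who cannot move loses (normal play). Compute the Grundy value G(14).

n :  0  1  2  3  4  5  6  7  8  9 10 11 12 13 14
G :  0  0  1  1  2  0  0  1  1  2  2  3  3  4  0

0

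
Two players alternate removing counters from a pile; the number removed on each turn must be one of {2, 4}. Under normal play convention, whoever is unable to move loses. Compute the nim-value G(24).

G(0) = 0
G(1) = mex{} = 0
G(2) = mex{0} = 1
G(3) = mex{0} = 1
G(4) = mex{1,0} = 2
G(5) = mex{1,0} = 2
G(6) = mex{2,1} = 0
G(7) = mex{2,1} = 0
G(8) = mex{0,2} = 1
G(9) = mex{0,2} = 1
G(10) = mex{1,0} = 2
G(11) = mex{1,0} = 2
G(12) = mex{2,1} = 0
G(13) = mex{2,1} = 0
G(14) = mex{0,2} = 1
G(15) = mex{0,2} = 1
G(16) = mex{1,0} = 2
G(17) = mex{1,0} = 2
G(18) = mex{2,1} = 0
G(19) = mex{2,1} = 0
G(20) = mex{0,2} = 1
G(21) = mex{0,2} = 1
G(22) = mex{1,0} = 2
G(23) = mex{1,0} = 2
G(24) = mex{2,1} = 0

0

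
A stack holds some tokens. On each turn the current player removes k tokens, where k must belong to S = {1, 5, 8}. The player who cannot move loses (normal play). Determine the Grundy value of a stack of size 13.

0

G(0) = 0
G(1) = mex{0} = 1
G(2) = mex{1} = 0
G(3) = mex{0} = 1
G(4) = mex{1} = 0
G(5) = mex{0,0} = 1
G(6) = mex{1,1} = 0
G(7) = mex{0,0} = 1
G(8) = mex{1,1,0} = 2
G(9) = mex{2,0,1} = 3
G(10) = mex{3,1,0} = 2
G(11) = mex{2,0,1} = 3
G(12) = mex{3,1,0} = 2
G(13) = mex{2,2,1} = 0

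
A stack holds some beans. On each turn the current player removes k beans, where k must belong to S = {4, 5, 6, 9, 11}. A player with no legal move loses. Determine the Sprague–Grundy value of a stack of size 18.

0

G(0) = 0
G(1) = mex{} = 0
G(2) = mex{} = 0
G(3) = mex{} = 0
G(4) = mex{0} = 1
G(5) = mex{0,0} = 1
G(6) = mex{0,0,0} = 1
G(7) = mex{0,0,0} = 1
G(8) = mex{1,0,0} = 2
G(9) = mex{1,1,0,0} = 2
G(10) = mex{1,1,1,0} = 2
G(11) = mex{1,1,1,0,0} = 2
G(12) = mex{2,1,1,0,0} = 3
G(13) = mex{2,2,1,1,0} = 3
G(14) = mex{2,2,2,1,0} = 3
G(15) = mex{2,2,2,1,1} = 0
G(16) = mex{3,2,2,1,1} = 0
G(17) = mex{3,3,2,2,1} = 0
G(18) = mex{3,3,3,2,1} = 0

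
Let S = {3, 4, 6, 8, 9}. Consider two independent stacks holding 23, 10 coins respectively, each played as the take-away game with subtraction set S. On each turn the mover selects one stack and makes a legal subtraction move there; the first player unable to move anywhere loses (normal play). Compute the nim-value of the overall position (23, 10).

0

All stacks use S = {3, 4, 6, 8, 9}:
G(0) = 0
G(1) = mex{} = 0
G(2) = mex{} = 0
G(3) = mex{0} = 1
G(4) = mex{0,0} = 1
G(5) = mex{0,0} = 1
G(6) = mex{1,0,0} = 2
G(7) = mex{1,1,0} = 2
G(8) = mex{1,1,0,0} = 2
G(9) = mex{2,1,1,0,0} = 3
G(10) = mex{2,2,1,0,0} = 3
G(11) = mex{2,2,1,1,0} = 3
G(12) = mex{3,2,2,1,1} = 0
G(13) = mex{3,3,2,1,1} = 0
G(14) = mex{3,3,2,2,1} = 0
G(15) = mex{0,3,3,2,2} = 1
G(16) = mex{0,0,3,2,2} = 1
G(17) = mex{0,0,3,3,2} = 1
G(18) = mex{1,0,0,3,3} = 2
G(19) = mex{1,1,0,3,3} = 2
G(20) = mex{1,1,0,0,3} = 2
G(21) = mex{2,1,1,0,0} = 3
G(22) = mex{2,2,1,0,0} = 3
G(23) = mex{2,2,1,1,0} = 3
Stack A: G(23) = 3.
Stack B: G(10) = 3.
Combined Grundy value = 3 ⊕ 3 = 0.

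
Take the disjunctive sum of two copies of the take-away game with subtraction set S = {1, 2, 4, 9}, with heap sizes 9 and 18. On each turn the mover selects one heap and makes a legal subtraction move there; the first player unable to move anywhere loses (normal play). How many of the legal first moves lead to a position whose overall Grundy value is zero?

2

All heaps use S = {1, 2, 4, 9}:
n :  0  1  2  3  4  5  6  7  8  9 10 11 12 13 14 15 16 17 18
G :  0  1  2  0  1  2  0  1  2  3  4  0  1  2  0  1  2  0  1
Heap A: G(9) = 3.
Heap B: G(18) = 1.
Combined Grundy value = 3 ⊕ 1 = 2.
A winning move leaves total XOR = 0, i.e. changes one component's Grundy value g to g ⊕ X where X is the current total.
Heap A: need g' = 3⊕2 = 1. Options: 9−1→G=2, 9−2→G=1, 9−4→G=2, 9−9→G=0. Hits: 1.
Heap B: need g' = 1⊕2 = 3. Options: 18−1→G=0, 18−2→G=2, 18−4→G=0, 18−9→G=3. Hits: 1.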